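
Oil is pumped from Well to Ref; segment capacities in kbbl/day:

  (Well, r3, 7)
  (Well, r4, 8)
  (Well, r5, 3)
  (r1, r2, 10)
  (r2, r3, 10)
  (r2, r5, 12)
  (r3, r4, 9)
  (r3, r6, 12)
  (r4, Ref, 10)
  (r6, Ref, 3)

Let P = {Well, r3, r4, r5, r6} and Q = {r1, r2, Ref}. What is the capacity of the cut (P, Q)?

Edges leaving {Well, r3, r4, r5, r6}: r4→Ref (10), r6→Ref (3).
Cut capacity = 10 + 3 = 13.

13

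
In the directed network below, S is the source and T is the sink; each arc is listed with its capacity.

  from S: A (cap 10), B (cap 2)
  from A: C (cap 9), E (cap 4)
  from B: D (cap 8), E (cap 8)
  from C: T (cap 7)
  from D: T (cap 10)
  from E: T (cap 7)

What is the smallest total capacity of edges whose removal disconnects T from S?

Augment S→A→C→T: bottleneck 7, flow now 7.
Augment S→A→E→T: bottleneck 3, flow now 10.
Augment S→B→D→T: bottleneck 2, flow now 12.
No augmenting path remains; maximum flow = 12.
By max-flow min-cut, the minimum cut capacity equals the max flow.
In the residual graph, reachable from S: {S}.
Min-cut edges: S→A (10), S→B (2); capacity 10 + 2 = 12.

12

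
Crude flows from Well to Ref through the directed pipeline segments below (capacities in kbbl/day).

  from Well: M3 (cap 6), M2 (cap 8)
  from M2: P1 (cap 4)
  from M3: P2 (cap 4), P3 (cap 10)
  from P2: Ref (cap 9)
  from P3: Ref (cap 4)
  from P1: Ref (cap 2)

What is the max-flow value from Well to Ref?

8

Augment Well→M2→P1→Ref: bottleneck 2, flow now 2.
Augment Well→M3→P2→Ref: bottleneck 4, flow now 6.
Augment Well→M3→P3→Ref: bottleneck 2, flow now 8.
No augmenting path remains; maximum flow = 8.
In the residual graph, reachable from Well: {Well, M2, P1}.
Min-cut edges: Well→M3 (6), P1→Ref (2); capacity 6 + 2 = 8.
This cut is saturated, so no flow can exceed 8.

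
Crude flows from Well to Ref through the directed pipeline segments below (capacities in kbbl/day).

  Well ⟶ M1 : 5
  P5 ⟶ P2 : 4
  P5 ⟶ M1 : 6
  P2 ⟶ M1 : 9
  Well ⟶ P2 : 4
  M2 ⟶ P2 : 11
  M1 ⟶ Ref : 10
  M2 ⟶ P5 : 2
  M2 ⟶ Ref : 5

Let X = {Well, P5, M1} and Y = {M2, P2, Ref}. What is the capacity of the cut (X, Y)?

18

Edges leaving {Well, P5, M1}: Well→P2 (4), P5→P2 (4), M1→Ref (10).
Cut capacity = 4 + 4 + 10 = 18.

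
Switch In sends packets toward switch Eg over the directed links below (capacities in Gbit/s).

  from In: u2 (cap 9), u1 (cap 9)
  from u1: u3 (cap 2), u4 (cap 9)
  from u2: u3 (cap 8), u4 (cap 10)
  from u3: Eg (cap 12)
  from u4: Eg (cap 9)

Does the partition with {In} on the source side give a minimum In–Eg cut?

Given cut capacity: 9 + 9 = 18.
Augment In→u1→u3→Eg: bottleneck 2, flow now 2.
Augment In→u1→u4→Eg: bottleneck 7, flow now 9.
Augment In→u2→u3→Eg: bottleneck 8, flow now 17.
Augment In→u2→u4→Eg: bottleneck 1, flow now 18.
No augmenting path remains; maximum flow = 18.
Cut capacity 18 equals the max flow, so it is a minimum cut.

Yes — it is a minimum cut (capacity 18).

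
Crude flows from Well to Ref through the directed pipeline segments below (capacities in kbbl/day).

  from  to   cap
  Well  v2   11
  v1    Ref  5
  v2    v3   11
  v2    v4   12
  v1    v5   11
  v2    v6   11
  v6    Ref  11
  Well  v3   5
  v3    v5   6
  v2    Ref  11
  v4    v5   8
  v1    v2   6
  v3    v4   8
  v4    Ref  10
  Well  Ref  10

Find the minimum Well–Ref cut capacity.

Augment Well→Ref: bottleneck 10, flow now 10.
Augment Well→v2→Ref: bottleneck 11, flow now 21.
Augment Well→v3→v4→Ref: bottleneck 5, flow now 26.
No augmenting path remains; maximum flow = 26.
By max-flow min-cut, the minimum cut capacity equals the max flow.
In the residual graph, reachable from Well: {Well}.
Min-cut edges: Well→v2 (11), Well→v3 (5), Well→Ref (10); capacity 11 + 5 + 10 = 26.

26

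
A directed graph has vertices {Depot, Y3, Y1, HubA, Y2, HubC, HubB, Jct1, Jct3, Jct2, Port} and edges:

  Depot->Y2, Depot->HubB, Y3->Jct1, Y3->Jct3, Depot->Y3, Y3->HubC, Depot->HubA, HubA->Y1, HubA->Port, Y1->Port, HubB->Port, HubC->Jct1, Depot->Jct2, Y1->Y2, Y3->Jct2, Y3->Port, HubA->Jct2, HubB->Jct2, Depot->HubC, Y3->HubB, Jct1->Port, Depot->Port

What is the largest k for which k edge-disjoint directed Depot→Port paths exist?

5

Assign every edge capacity 1; by Menger, the answer equals the max flow.
Path Depot→Port (+1); total 1.
Path Depot→Y3→Port (+1); total 2.
Path Depot→HubA→Port (+1); total 3.
Path Depot→HubB→Port (+1); total 4.
Path Depot→HubC→Jct1→Port (+1); total 5.
No residual Depot→Port path; max flow = 5.
Certifying cut of size 5: {Depot→HubA, Depot→HubB, Depot→HubC, Depot→Port, Depot→Y3}.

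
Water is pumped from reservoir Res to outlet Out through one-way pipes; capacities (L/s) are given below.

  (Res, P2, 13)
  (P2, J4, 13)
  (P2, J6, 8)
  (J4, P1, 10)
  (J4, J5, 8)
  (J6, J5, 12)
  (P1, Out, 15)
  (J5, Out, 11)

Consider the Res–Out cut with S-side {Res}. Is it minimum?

Given cut capacity: 13 = 13.
Augment Res→P2→J4→P1→Out: bottleneck 10, flow now 10.
Augment Res→P2→J4→J5→Out: bottleneck 3, flow now 13.
No augmenting path remains; maximum flow = 13.
Cut capacity 13 equals the max flow, so it is a minimum cut.

Yes — it is a minimum cut (capacity 13).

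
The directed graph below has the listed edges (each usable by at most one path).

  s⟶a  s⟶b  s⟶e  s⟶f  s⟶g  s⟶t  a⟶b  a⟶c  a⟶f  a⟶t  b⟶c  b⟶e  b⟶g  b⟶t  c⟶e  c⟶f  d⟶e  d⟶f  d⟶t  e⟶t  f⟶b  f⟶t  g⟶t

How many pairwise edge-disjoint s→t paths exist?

Assign every edge capacity 1; by Menger, the answer equals the max flow.
Path s→t (+1); total 1.
Path s→a→t (+1); total 2.
Path s→b→t (+1); total 3.
Path s→e→t (+1); total 4.
Path s→f→t (+1); total 5.
Path s→g→t (+1); total 6.
No residual s→t path; max flow = 6.
Certifying cut of size 6: {s→a, s→b, s→e, s→f, s→g, s→t}.

6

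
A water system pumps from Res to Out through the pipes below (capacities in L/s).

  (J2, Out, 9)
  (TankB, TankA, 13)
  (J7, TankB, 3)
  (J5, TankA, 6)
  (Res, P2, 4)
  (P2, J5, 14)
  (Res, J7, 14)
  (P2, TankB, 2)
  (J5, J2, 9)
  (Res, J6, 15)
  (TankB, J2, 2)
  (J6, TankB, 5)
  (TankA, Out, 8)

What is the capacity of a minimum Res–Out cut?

Augment Res→P2→TankB→TankA→Out: bottleneck 2, flow now 2.
Augment Res→P2→J5→TankA→Out: bottleneck 2, flow now 4.
Augment Res→J6→TankB→TankA→Out: bottleneck 4, flow now 8.
Augment Res→J6→TankB→J2→Out: bottleneck 1, flow now 9.
Augment Res→J7→TankB→J2→Out: bottleneck 1, flow now 10.
Augment Res→J7→TankB→P2→J5→J2→Out: bottleneck 2, flow now 12. (uses reverse residual edge)
No augmenting path remains; maximum flow = 12.
By max-flow min-cut, the minimum cut capacity equals the max flow.
In the residual graph, reachable from Res: {Res, J6, J7}.
Min-cut edges: Res→P2 (4), J6→TankB (5), J7→TankB (3); capacity 4 + 5 + 3 = 12.

12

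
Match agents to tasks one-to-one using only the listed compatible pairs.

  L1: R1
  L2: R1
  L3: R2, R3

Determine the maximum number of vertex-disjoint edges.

2

Unit-capacity flow: source→left, listed edges, right→sink; max matching = max flow.
Augmenting path L1→R1 (+1); matched 1.
Augmenting path L3→R2 (+1); matched 2.
No augmenting path remains; maximum matching = 2.
König certificate: {L3, R1} is a vertex cover of size 2 (every listed pair touches it), so no matching can be larger.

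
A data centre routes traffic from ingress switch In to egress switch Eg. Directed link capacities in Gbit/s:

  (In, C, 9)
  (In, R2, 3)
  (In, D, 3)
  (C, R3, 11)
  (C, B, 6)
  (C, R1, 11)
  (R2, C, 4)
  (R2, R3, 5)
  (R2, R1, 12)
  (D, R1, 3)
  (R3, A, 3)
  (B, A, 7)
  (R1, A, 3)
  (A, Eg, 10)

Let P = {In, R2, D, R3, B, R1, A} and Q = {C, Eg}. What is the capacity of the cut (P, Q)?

23

Edges leaving {In, R2, D, R3, B, R1, A}: In→C (9), R2→C (4), A→Eg (10).
Cut capacity = 9 + 4 + 10 = 23.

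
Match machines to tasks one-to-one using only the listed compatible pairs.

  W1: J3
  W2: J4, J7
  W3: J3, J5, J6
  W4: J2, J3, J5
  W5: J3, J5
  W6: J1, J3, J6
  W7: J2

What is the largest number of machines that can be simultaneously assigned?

Unit-capacity flow: source→left, listed edges, right→sink; max matching = max flow.
Augmenting path W1→J3 (+1); matched 1.
Augmenting path W2→J4 (+1); matched 2.
Augmenting path W3→J5 (+1); matched 3.
Augmenting path W4→J2 (+1); matched 4.
Augmenting path W6→J1 (+1); matched 5.
Augmenting path W5→J5→W3→J6 (+1); matched 6.
No augmenting path remains; maximum matching = 6.
König certificate: {W2, W3, W6, J2, J3, J5} is a vertex cover of size 6 (every listed pair touches it), so no matching can be larger.

6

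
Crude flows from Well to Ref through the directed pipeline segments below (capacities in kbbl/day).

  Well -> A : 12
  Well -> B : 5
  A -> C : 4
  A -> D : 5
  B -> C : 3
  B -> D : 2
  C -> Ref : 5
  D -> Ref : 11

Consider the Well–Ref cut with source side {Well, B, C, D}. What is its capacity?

Edges leaving {Well, B, C, D}: Well→A (12), C→Ref (5), D→Ref (11).
Cut capacity = 12 + 5 + 11 = 28.

28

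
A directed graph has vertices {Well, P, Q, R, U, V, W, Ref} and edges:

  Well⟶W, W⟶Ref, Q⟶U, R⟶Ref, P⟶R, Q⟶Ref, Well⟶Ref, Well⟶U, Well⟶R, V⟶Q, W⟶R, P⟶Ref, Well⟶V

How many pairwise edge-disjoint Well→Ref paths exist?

4

Assign every edge capacity 1; by Menger, the answer equals the max flow.
Path Well→Ref (+1); total 1.
Path Well→R→Ref (+1); total 2.
Path Well→W→Ref (+1); total 3.
Path Well→V→Q→Ref (+1); total 4.
No residual Well→Ref path; max flow = 4.
Certifying cut of size 4: {Well→R, Well→Ref, Well→V, Well→W}.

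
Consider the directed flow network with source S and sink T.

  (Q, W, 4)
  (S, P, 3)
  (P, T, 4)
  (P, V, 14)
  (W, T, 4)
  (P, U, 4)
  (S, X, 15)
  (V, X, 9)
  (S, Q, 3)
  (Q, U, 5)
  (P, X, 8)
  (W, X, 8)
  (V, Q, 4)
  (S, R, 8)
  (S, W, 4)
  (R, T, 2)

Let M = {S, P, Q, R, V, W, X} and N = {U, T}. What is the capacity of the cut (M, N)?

19

Edges leaving {S, P, Q, R, V, W, X}: P→U (4), P→T (4), Q→U (5), R→T (2), W→T (4).
Cut capacity = 4 + 4 + 5 + 2 + 4 = 19.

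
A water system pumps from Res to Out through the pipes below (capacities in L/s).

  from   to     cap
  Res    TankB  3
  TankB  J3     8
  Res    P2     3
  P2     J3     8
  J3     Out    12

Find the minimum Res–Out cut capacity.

6

Augment Res→P2→J3→Out: bottleneck 3, flow now 3.
Augment Res→TankB→J3→Out: bottleneck 3, flow now 6.
No augmenting path remains; maximum flow = 6.
By max-flow min-cut, the minimum cut capacity equals the max flow.
In the residual graph, reachable from Res: {Res}.
Min-cut edges: Res→P2 (3), Res→TankB (3); capacity 3 + 3 = 6.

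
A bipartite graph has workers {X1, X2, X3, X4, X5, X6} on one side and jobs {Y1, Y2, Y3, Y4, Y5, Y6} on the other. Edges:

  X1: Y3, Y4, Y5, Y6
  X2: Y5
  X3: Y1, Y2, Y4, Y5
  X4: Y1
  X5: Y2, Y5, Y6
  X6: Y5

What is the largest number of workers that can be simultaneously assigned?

Unit-capacity flow: source→left, listed edges, right→sink; max matching = max flow.
Augmenting path X1→Y3 (+1); matched 1.
Augmenting path X2→Y5 (+1); matched 2.
Augmenting path X3→Y1 (+1); matched 3.
Augmenting path X5→Y2 (+1); matched 4.
Augmenting path X4→Y1→X3→Y4 (+1); matched 5.
No augmenting path remains; maximum matching = 5.
König certificate: {X1, X3, X4, X5, Y5} is a vertex cover of size 5 (every listed pair touches it), so no matching can be larger.

5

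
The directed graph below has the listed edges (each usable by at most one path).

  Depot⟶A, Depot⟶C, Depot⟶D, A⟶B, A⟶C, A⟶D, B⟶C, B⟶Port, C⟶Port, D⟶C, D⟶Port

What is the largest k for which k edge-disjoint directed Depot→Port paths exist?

3

Assign every edge capacity 1; by Menger, the answer equals the max flow.
Path Depot→C→Port (+1); total 1.
Path Depot→D→Port (+1); total 2.
Path Depot→A→B→Port (+1); total 3.
No residual Depot→Port path; max flow = 3.
Certifying cut of size 3: {Depot→A, Depot→C, Depot→D}.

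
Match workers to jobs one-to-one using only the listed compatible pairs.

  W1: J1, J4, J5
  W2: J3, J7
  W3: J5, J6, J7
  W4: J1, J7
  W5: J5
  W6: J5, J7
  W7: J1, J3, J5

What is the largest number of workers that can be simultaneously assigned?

Unit-capacity flow: source→left, listed edges, right→sink; max matching = max flow.
Augmenting path W1→J1 (+1); matched 1.
Augmenting path W2→J3 (+1); matched 2.
Augmenting path W3→J5 (+1); matched 3.
Augmenting path W4→J7 (+1); matched 4.
Augmenting path W5→J5→W3→J6 (+1); matched 5.
Augmenting path W7→J1→W1→J4 (+1); matched 6.
No augmenting path remains; maximum matching = 6.
König certificate: {W1, W3, J1, J3, J5, J7} is a vertex cover of size 6 (every listed pair touches it), so no matching can be larger.

6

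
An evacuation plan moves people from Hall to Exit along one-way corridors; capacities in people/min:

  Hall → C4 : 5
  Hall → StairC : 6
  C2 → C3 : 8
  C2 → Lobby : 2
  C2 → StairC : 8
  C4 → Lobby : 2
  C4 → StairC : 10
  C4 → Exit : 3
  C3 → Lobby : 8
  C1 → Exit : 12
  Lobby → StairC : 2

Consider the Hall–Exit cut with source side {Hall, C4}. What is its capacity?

21

Edges leaving {Hall, C4}: Hall→StairC (6), C4→Lobby (2), C4→StairC (10), C4→Exit (3).
Cut capacity = 6 + 2 + 10 + 3 = 21.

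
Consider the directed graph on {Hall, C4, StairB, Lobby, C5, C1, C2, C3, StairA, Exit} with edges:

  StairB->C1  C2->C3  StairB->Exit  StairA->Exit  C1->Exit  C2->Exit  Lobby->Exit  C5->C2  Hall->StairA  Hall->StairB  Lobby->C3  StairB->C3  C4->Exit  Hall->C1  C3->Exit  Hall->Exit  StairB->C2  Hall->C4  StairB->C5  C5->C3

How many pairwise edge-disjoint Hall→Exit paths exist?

5

Assign every edge capacity 1; by Menger, the answer equals the max flow.
Path Hall→Exit (+1); total 1.
Path Hall→C4→Exit (+1); total 2.
Path Hall→StairB→Exit (+1); total 3.
Path Hall→C1→Exit (+1); total 4.
Path Hall→StairA→Exit (+1); total 5.
No residual Hall→Exit path; max flow = 5.
Certifying cut of size 5: {Hall→C1, Hall→C4, Hall→Exit, Hall→StairA, Hall→StairB}.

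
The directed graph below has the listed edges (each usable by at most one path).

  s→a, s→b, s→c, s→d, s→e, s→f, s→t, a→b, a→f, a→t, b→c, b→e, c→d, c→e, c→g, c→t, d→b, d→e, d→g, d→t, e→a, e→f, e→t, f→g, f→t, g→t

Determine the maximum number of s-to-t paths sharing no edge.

Assign every edge capacity 1; by Menger, the answer equals the max flow.
Path s→t (+1); total 1.
Path s→a→t (+1); total 2.
Path s→c→t (+1); total 3.
Path s→d→t (+1); total 4.
Path s→e→t (+1); total 5.
Path s→f→t (+1); total 6.
Path s→b→c→g→t (+1); total 7.
No residual s→t path; max flow = 7.
Certifying cut of size 7: {s→a, s→b, s→c, s→d, s→e, s→f, s→t}.

7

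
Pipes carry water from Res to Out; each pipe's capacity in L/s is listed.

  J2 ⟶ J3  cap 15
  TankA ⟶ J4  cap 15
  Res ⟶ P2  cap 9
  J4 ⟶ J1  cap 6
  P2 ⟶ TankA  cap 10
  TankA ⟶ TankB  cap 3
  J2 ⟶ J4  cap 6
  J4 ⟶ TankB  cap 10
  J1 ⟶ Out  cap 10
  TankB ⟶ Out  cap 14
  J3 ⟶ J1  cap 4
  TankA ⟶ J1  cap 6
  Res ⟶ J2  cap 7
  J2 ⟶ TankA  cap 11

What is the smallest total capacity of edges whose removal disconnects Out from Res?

16

Augment Res→J2→J3→J1→Out: bottleneck 4, flow now 4.
Augment Res→J2→J4→J1→Out: bottleneck 3, flow now 7.
Augment Res→P2→TankA→J1→Out: bottleneck 3, flow now 10.
Augment Res→P2→TankA→TankB→Out: bottleneck 3, flow now 13.
Augment Res→P2→TankA→J4→TankB→Out: bottleneck 3, flow now 16.
No augmenting path remains; maximum flow = 16.
By max-flow min-cut, the minimum cut capacity equals the max flow.
In the residual graph, reachable from Res: {Res}.
Min-cut edges: Res→J2 (7), Res→P2 (9); capacity 7 + 9 = 16.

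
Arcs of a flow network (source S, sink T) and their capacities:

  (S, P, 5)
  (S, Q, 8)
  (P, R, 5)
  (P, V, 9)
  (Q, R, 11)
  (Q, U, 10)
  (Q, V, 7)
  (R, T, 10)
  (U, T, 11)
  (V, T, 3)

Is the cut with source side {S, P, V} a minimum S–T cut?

No — its capacity is 16, but the minimum cut has capacity 13.

Given cut capacity: 8 + 5 + 3 = 16.
Augment S→P→R→T: bottleneck 5, flow now 5.
Augment S→Q→R→T: bottleneck 5, flow now 10.
Augment S→Q→U→T: bottleneck 3, flow now 13.
No augmenting path remains; maximum flow = 13.
In the residual graph, reachable from S: {S}.
Min-cut edges: S→P (5), S→Q (8); capacity 5 + 8 = 13.
Cut capacity 16 exceeds the max flow 13, so it is not minimum.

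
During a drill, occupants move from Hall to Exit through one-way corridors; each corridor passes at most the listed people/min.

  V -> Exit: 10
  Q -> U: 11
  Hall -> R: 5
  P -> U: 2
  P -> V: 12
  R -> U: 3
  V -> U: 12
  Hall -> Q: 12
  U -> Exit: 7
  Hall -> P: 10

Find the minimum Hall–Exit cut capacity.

Augment Hall→P→U→Exit: bottleneck 2, flow now 2.
Augment Hall→P→V→Exit: bottleneck 8, flow now 10.
Augment Hall→Q→U→Exit: bottleneck 5, flow now 15.
Augment Hall→Q→U→P→V→Exit: bottleneck 2, flow now 17. (uses reverse residual edge)
No augmenting path remains; maximum flow = 17.
By max-flow min-cut, the minimum cut capacity equals the max flow.
In the residual graph, reachable from Hall: {Hall, Q, R, U}.
Min-cut edges: Hall→P (10), U→Exit (7); capacity 10 + 7 = 17.

17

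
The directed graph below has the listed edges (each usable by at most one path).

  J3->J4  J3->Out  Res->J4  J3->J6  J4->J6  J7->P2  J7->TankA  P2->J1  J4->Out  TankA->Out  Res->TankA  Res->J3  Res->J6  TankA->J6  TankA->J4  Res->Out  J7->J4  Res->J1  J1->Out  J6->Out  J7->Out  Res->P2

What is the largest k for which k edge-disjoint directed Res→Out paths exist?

6

Assign every edge capacity 1; by Menger, the answer equals the max flow.
Path Res→Out (+1); total 1.
Path Res→J1→Out (+1); total 2.
Path Res→TankA→Out (+1); total 3.
Path Res→J3→Out (+1); total 4.
Path Res→J4→Out (+1); total 5.
Path Res→J6→Out (+1); total 6.
No residual Res→Out path; max flow = 6.
Certifying cut of size 6: {J1→Out, Res→J3, Res→J4, Res→J6, Res→Out, Res→TankA}.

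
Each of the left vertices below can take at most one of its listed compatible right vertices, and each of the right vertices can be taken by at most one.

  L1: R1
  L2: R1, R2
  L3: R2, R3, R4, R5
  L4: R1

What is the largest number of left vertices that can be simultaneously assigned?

3

Unit-capacity flow: source→left, listed edges, right→sink; max matching = max flow.
Augmenting path L1→R1 (+1); matched 1.
Augmenting path L2→R2 (+1); matched 2.
Augmenting path L3→R3 (+1); matched 3.
No augmenting path remains; maximum matching = 3.
König certificate: {L2, L3, R1} is a vertex cover of size 3 (every listed pair touches it), so no matching can be larger.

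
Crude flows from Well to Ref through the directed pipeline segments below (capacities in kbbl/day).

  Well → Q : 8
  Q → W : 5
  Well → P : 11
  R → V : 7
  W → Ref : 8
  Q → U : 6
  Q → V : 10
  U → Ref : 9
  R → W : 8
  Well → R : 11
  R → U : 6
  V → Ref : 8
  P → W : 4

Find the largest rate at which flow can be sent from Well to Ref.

Augment Well→P→W→Ref: bottleneck 4, flow now 4.
Augment Well→Q→U→Ref: bottleneck 6, flow now 10.
Augment Well→Q→V→Ref: bottleneck 2, flow now 12.
Augment Well→R→U→Ref: bottleneck 3, flow now 15.
Augment Well→R→V→Ref: bottleneck 6, flow now 21.
Augment Well→R→W→Ref: bottleneck 2, flow now 23.
No augmenting path remains; maximum flow = 23.
In the residual graph, reachable from Well: {Well, P}.
Min-cut edges: Well→Q (8), Well→R (11), P→W (4); capacity 8 + 11 + 4 = 23.
This cut is saturated, so no flow can exceed 23.

23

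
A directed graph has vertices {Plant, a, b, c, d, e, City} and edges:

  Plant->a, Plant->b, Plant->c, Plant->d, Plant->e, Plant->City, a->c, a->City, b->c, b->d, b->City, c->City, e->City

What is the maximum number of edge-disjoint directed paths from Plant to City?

Assign every edge capacity 1; by Menger, the answer equals the max flow.
Path Plant→City (+1); total 1.
Path Plant→a→City (+1); total 2.
Path Plant→b→City (+1); total 3.
Path Plant→c→City (+1); total 4.
Path Plant→e→City (+1); total 5.
No residual Plant→City path; max flow = 5.
Certifying cut of size 5: {Plant→City, Plant→a, Plant→b, Plant→c, Plant→e}.

5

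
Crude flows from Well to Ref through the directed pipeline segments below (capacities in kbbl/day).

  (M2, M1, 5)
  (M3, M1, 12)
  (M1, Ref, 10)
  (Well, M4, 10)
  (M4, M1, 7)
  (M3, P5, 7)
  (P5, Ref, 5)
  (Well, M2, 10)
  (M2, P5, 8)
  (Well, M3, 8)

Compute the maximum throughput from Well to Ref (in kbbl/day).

15

Augment Well→M4→M1→Ref: bottleneck 7, flow now 7.
Augment Well→M3→M1→Ref: bottleneck 3, flow now 10.
Augment Well→M3→P5→Ref: bottleneck 5, flow now 15.
No augmenting path remains; maximum flow = 15.
In the residual graph, reachable from Well: {Well, M4, M3, M2, M1, P5}.
Min-cut edges: M1→Ref (10), P5→Ref (5); capacity 10 + 5 = 15.
This cut is saturated, so no flow can exceed 15.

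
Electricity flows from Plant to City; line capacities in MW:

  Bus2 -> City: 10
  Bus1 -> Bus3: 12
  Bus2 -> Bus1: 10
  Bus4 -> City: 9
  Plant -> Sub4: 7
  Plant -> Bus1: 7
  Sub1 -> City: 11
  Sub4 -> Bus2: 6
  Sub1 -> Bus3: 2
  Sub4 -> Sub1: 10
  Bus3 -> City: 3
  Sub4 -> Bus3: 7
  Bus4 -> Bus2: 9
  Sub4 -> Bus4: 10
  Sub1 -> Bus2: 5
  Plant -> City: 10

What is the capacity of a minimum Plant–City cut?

20

Augment Plant→City: bottleneck 10, flow now 10.
Augment Plant→Sub4→Bus4→City: bottleneck 7, flow now 17.
Augment Plant→Bus1→Bus3→City: bottleneck 3, flow now 20.
No augmenting path remains; maximum flow = 20.
By max-flow min-cut, the minimum cut capacity equals the max flow.
In the residual graph, reachable from Plant: {Plant, Bus1, Bus3}.
Min-cut edges: Plant→Sub4 (7), Plant→City (10), Bus3→City (3); capacity 7 + 10 + 3 = 20.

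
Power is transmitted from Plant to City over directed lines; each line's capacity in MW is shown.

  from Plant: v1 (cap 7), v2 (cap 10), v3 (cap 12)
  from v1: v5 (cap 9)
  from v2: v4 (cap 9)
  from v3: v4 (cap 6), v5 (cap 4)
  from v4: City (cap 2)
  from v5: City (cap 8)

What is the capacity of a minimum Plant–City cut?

Augment Plant→v1→v5→City: bottleneck 7, flow now 7.
Augment Plant→v2→v4→City: bottleneck 2, flow now 9.
Augment Plant→v3→v5→City: bottleneck 1, flow now 10.
No augmenting path remains; maximum flow = 10.
By max-flow min-cut, the minimum cut capacity equals the max flow.
In the residual graph, reachable from Plant: {Plant, v1, v2, v3, v4, v5}.
Min-cut edges: v4→City (2), v5→City (8); capacity 2 + 8 = 10.

10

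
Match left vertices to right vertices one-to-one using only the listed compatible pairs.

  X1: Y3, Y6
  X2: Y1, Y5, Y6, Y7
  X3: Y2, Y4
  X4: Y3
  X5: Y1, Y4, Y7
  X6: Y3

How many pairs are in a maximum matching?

5

Unit-capacity flow: source→left, listed edges, right→sink; max matching = max flow.
Augmenting path X1→Y3 (+1); matched 1.
Augmenting path X2→Y1 (+1); matched 2.
Augmenting path X3→Y2 (+1); matched 3.
Augmenting path X5→Y4 (+1); matched 4.
Augmenting path X4→Y3→X1→Y6 (+1); matched 5.
No augmenting path remains; maximum matching = 5.
König certificate: {X1, X2, X3, X5, Y3} is a vertex cover of size 5 (every listed pair touches it), so no matching can be larger.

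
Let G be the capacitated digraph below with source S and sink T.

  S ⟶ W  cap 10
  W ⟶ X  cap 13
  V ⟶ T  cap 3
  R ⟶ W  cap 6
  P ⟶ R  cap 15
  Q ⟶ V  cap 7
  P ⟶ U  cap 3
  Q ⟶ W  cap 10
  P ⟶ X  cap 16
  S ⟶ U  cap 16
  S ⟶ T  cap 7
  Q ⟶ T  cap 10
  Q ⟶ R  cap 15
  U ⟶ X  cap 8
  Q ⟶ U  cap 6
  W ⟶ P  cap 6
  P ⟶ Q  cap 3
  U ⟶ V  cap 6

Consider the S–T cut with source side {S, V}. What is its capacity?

Edges leaving {S, V}: S→U (16), S→W (10), S→T (7), V→T (3).
Cut capacity = 16 + 10 + 7 + 3 = 36.

36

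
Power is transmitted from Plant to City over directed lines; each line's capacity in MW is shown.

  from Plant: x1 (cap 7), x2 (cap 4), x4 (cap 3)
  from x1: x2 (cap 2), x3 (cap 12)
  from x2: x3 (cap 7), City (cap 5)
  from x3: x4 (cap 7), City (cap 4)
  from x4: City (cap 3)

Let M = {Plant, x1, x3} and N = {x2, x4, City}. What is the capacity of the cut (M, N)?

20

Edges leaving {Plant, x1, x3}: Plant→x2 (4), Plant→x4 (3), x1→x2 (2), x3→x4 (7), x3→City (4).
Cut capacity = 4 + 3 + 2 + 7 + 4 = 20.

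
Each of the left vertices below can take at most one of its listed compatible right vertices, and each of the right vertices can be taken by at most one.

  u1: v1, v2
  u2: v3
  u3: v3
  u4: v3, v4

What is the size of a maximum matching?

3

Unit-capacity flow: source→left, listed edges, right→sink; max matching = max flow.
Augmenting path u1→v1 (+1); matched 1.
Augmenting path u2→v3 (+1); matched 2.
Augmenting path u4→v4 (+1); matched 3.
No augmenting path remains; maximum matching = 3.
König certificate: {u1, u4, v3} is a vertex cover of size 3 (every listed pair touches it), so no matching can be larger.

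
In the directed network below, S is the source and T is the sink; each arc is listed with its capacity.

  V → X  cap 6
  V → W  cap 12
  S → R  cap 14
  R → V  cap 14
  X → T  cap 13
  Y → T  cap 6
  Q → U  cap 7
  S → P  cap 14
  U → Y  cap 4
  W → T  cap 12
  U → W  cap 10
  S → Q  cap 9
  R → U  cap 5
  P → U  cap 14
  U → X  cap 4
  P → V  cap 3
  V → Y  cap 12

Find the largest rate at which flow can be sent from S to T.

28

Augment S→P→U→W→T: bottleneck 10, flow now 10.
Augment S→P→U→X→T: bottleneck 4, flow now 14.
Augment S→Q→U→Y→T: bottleneck 4, flow now 18.
Augment S→R→V→W→T: bottleneck 2, flow now 20.
Augment S→R→V→X→T: bottleneck 6, flow now 26.
Augment S→R→V→Y→T: bottleneck 2, flow now 28.
No augmenting path remains; maximum flow = 28.
In the residual graph, reachable from S: {S, P, Q, R, U, V, W, Y}.
Min-cut edges: U→X (4), V→X (6), W→T (12), Y→T (6); capacity 4 + 6 + 12 + 6 = 28.
This cut is saturated, so no flow can exceed 28.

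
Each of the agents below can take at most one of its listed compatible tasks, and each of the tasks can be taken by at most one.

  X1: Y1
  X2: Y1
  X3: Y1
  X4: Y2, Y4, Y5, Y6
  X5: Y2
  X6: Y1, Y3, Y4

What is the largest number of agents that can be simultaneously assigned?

Unit-capacity flow: source→left, listed edges, right→sink; max matching = max flow.
Augmenting path X1→Y1 (+1); matched 1.
Augmenting path X4→Y2 (+1); matched 2.
Augmenting path X6→Y3 (+1); matched 3.
Augmenting path X5→Y2→X4→Y4 (+1); matched 4.
No augmenting path remains; maximum matching = 4.
König certificate: {X4, X5, X6, Y1} is a vertex cover of size 4 (every listed pair touches it), so no matching can be larger.

4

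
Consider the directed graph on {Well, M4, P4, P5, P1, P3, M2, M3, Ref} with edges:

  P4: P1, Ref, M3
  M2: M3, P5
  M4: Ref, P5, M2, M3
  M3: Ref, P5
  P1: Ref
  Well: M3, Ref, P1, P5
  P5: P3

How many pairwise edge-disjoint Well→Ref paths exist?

Assign every edge capacity 1; by Menger, the answer equals the max flow.
Path Well→Ref (+1); total 1.
Path Well→P1→Ref (+1); total 2.
Path Well→M3→Ref (+1); total 3.
No residual Well→Ref path; max flow = 3.
Certifying cut of size 3: {Well→M3, Well→P1, Well→Ref}.

3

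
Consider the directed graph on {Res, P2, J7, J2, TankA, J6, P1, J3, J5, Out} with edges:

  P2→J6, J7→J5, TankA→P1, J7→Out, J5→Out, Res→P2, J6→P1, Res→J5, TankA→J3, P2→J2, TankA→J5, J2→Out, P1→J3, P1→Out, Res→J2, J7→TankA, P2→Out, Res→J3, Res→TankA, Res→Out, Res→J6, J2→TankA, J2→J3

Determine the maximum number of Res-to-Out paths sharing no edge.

Assign every edge capacity 1; by Menger, the answer equals the max flow.
Path Res→Out (+1); total 1.
Path Res→P2→Out (+1); total 2.
Path Res→J2→Out (+1); total 3.
Path Res→J5→Out (+1); total 4.
Path Res→TankA→P1→Out (+1); total 5.
No residual Res→Out path; max flow = 5.
Certifying cut of size 5: {J5→Out, P1→Out, Res→J2, Res→Out, Res→P2}.

5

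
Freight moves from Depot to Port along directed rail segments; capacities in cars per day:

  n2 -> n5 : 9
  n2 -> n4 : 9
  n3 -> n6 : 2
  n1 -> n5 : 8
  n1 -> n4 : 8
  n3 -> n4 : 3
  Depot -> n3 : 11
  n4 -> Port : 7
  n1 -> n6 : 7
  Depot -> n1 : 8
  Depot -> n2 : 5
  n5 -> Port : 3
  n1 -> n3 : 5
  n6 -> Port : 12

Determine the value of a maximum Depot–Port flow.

Augment Depot→n1→n4→Port: bottleneck 7, flow now 7.
Augment Depot→n1→n5→Port: bottleneck 1, flow now 8.
Augment Depot→n2→n5→Port: bottleneck 2, flow now 10.
Augment Depot→n3→n6→Port: bottleneck 2, flow now 12.
Augment Depot→n2→n4→n1→n6→Port: bottleneck 3, flow now 15. (uses reverse residual edge)
Augment Depot→n3→n4→n1→n6→Port: bottleneck 3, flow now 18. (uses reverse residual edge)
No augmenting path remains; maximum flow = 18.
In the residual graph, reachable from Depot: {Depot, n3}.
Min-cut edges: Depot→n1 (8), Depot→n2 (5), n3→n4 (3), n3→n6 (2); capacity 8 + 5 + 3 + 2 = 18.
This cut is saturated, so no flow can exceed 18.

18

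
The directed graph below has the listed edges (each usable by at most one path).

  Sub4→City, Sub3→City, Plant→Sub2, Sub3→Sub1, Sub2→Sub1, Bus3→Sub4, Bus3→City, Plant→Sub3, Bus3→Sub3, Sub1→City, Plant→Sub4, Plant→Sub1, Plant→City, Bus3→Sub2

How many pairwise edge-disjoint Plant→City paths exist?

4

Assign every edge capacity 1; by Menger, the answer equals the max flow.
Path Plant→City (+1); total 1.
Path Plant→Sub3→City (+1); total 2.
Path Plant→Sub4→City (+1); total 3.
Path Plant→Sub1→City (+1); total 4.
No residual Plant→City path; max flow = 4.
Certifying cut of size 4: {Plant→City, Plant→Sub3, Plant→Sub4, Sub1→City}.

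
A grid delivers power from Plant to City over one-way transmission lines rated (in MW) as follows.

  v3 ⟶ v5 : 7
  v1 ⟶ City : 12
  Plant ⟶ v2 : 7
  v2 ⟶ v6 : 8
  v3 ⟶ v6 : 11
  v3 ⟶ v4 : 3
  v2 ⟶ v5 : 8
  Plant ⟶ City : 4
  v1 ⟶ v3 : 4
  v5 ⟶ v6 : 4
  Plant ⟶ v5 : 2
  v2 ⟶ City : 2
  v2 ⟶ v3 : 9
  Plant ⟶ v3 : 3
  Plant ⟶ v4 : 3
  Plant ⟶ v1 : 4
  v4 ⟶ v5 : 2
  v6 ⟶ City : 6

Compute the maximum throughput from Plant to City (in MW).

Augment Plant→City: bottleneck 4, flow now 4.
Augment Plant→v1→City: bottleneck 4, flow now 8.
Augment Plant→v2→City: bottleneck 2, flow now 10.
Augment Plant→v2→v6→City: bottleneck 5, flow now 15.
Augment Plant→v3→v6→City: bottleneck 1, flow now 16.
No augmenting path remains; maximum flow = 16.
In the residual graph, reachable from Plant: {Plant, v2, v3, v4, v5, v6}.
Min-cut edges: Plant→v1 (4), Plant→City (4), v2→City (2), v6→City (6); capacity 4 + 4 + 2 + 6 = 16.
This cut is saturated, so no flow can exceed 16.

16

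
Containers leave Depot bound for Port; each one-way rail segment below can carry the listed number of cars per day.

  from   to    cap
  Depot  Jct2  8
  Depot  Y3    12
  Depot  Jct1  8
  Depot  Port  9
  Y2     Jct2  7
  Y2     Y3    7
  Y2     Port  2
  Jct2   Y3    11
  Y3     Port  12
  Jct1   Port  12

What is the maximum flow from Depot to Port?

29

Augment Depot→Port: bottleneck 9, flow now 9.
Augment Depot→Y3→Port: bottleneck 12, flow now 21.
Augment Depot→Jct1→Port: bottleneck 8, flow now 29.
No augmenting path remains; maximum flow = 29.
In the residual graph, reachable from Depot: {Depot, Jct2, Y3}.
Min-cut edges: Depot→Jct1 (8), Depot→Port (9), Y3→Port (12); capacity 8 + 9 + 12 = 29.
This cut is saturated, so no flow can exceed 29.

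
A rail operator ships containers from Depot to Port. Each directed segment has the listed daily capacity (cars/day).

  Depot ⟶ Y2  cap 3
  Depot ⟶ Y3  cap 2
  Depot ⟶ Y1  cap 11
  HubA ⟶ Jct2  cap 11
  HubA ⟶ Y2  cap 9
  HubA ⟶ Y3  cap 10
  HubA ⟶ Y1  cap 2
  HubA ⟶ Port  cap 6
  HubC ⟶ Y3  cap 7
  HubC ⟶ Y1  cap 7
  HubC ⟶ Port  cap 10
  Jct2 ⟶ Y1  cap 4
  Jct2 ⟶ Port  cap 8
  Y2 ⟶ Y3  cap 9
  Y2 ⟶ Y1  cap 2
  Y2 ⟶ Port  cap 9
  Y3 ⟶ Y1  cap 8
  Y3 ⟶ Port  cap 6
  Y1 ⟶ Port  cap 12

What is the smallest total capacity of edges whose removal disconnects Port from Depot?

16

Augment Depot→Y2→Port: bottleneck 3, flow now 3.
Augment Depot→Y3→Port: bottleneck 2, flow now 5.
Augment Depot→Y1→Port: bottleneck 11, flow now 16.
No augmenting path remains; maximum flow = 16.
By max-flow min-cut, the minimum cut capacity equals the max flow.
In the residual graph, reachable from Depot: {Depot}.
Min-cut edges: Depot→Y2 (3), Depot→Y3 (2), Depot→Y1 (11); capacity 3 + 2 + 11 = 16.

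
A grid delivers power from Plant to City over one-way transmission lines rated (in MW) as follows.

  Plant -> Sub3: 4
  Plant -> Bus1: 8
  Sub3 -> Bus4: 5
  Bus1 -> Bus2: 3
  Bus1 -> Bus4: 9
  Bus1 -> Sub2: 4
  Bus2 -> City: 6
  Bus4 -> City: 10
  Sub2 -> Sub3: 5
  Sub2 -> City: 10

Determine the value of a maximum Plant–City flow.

Augment Plant→Sub3→Bus4→City: bottleneck 4, flow now 4.
Augment Plant→Bus1→Bus2→City: bottleneck 3, flow now 7.
Augment Plant→Bus1→Bus4→City: bottleneck 5, flow now 12.
No augmenting path remains; maximum flow = 12.
In the residual graph, reachable from Plant: {Plant}.
Min-cut edges: Plant→Sub3 (4), Plant→Bus1 (8); capacity 4 + 8 = 12.
This cut is saturated, so no flow can exceed 12.

12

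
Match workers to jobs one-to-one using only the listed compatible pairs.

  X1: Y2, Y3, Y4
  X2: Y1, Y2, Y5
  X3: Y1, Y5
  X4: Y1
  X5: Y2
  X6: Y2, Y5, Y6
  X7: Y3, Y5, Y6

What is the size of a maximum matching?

Unit-capacity flow: source→left, listed edges, right→sink; max matching = max flow.
Augmenting path X1→Y2 (+1); matched 1.
Augmenting path X2→Y1 (+1); matched 2.
Augmenting path X3→Y5 (+1); matched 3.
Augmenting path X6→Y6 (+1); matched 4.
Augmenting path X7→Y3 (+1); matched 5.
Augmenting path X5→Y2→X1→Y4 (+1); matched 6.
No augmenting path remains; maximum matching = 6.
König certificate: {X1, X6, X7, Y1, Y2, Y5} is a vertex cover of size 6 (every listed pair touches it), so no matching can be larger.

6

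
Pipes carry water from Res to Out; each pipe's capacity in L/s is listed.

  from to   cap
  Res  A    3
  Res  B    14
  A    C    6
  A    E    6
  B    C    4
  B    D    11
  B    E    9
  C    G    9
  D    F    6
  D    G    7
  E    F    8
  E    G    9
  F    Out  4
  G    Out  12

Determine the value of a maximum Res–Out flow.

16

Augment Res→A→C→G→Out: bottleneck 3, flow now 3.
Augment Res→B→C→G→Out: bottleneck 4, flow now 7.
Augment Res→B→D→F→Out: bottleneck 4, flow now 11.
Augment Res→B→D→G→Out: bottleneck 5, flow now 16.
No augmenting path remains; maximum flow = 16.
In the residual graph, reachable from Res: {Res, A, B, C, D, E, F, G}.
Min-cut edges: F→Out (4), G→Out (12); capacity 4 + 12 = 16.
This cut is saturated, so no flow can exceed 16.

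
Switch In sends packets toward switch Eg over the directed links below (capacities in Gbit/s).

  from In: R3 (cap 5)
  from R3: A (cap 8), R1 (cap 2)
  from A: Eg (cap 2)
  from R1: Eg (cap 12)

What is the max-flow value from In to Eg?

Augment In→R3→A→Eg: bottleneck 2, flow now 2.
Augment In→R3→R1→Eg: bottleneck 2, flow now 4.
No augmenting path remains; maximum flow = 4.
In the residual graph, reachable from In: {In, R3, A}.
Min-cut edges: R3→R1 (2), A→Eg (2); capacity 2 + 2 = 4.
This cut is saturated, so no flow can exceed 4.

4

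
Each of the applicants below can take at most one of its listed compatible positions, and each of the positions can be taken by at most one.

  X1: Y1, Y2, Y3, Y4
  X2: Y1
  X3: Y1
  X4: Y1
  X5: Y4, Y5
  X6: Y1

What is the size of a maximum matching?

3

Unit-capacity flow: source→left, listed edges, right→sink; max matching = max flow.
Augmenting path X1→Y1 (+1); matched 1.
Augmenting path X5→Y4 (+1); matched 2.
Augmenting path X2→Y1→X1→Y2 (+1); matched 3.
No augmenting path remains; maximum matching = 3.
König certificate: {X1, X5, Y1} is a vertex cover of size 3 (every listed pair touches it), so no matching can be larger.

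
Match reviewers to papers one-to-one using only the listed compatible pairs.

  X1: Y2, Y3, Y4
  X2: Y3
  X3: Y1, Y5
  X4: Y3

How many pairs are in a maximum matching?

3

Unit-capacity flow: source→left, listed edges, right→sink; max matching = max flow.
Augmenting path X1→Y2 (+1); matched 1.
Augmenting path X2→Y3 (+1); matched 2.
Augmenting path X3→Y1 (+1); matched 3.
No augmenting path remains; maximum matching = 3.
König certificate: {X1, X3, Y3} is a vertex cover of size 3 (every listed pair touches it), so no matching can be larger.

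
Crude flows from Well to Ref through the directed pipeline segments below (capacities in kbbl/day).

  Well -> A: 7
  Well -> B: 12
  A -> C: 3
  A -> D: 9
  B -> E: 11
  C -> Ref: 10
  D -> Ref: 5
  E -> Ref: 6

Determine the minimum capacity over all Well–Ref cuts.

Augment Well→A→C→Ref: bottleneck 3, flow now 3.
Augment Well→A→D→Ref: bottleneck 4, flow now 7.
Augment Well→B→E→Ref: bottleneck 6, flow now 13.
No augmenting path remains; maximum flow = 13.
By max-flow min-cut, the minimum cut capacity equals the max flow.
In the residual graph, reachable from Well: {Well, B, E}.
Min-cut edges: Well→A (7), E→Ref (6); capacity 7 + 6 = 13.

13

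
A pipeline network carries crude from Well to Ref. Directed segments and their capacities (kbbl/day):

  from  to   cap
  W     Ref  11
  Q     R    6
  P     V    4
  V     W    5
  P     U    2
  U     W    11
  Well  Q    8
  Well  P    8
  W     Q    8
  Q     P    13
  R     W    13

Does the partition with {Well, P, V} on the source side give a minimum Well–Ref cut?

No — its capacity is 15, but the minimum cut has capacity 11.

Given cut capacity: 8 + 2 + 5 = 15.
Augment Well→P→U→W→Ref: bottleneck 2, flow now 2.
Augment Well→P→V→W→Ref: bottleneck 4, flow now 6.
Augment Well→Q→R→W→Ref: bottleneck 5, flow now 11.
No augmenting path remains; maximum flow = 11.
In the residual graph, reachable from Well: {Well, P, Q, R, U, V, W}.
Min-cut edges: W→Ref (11); capacity 11 = 11.
Cut capacity 15 exceeds the max flow 11, so it is not minimum.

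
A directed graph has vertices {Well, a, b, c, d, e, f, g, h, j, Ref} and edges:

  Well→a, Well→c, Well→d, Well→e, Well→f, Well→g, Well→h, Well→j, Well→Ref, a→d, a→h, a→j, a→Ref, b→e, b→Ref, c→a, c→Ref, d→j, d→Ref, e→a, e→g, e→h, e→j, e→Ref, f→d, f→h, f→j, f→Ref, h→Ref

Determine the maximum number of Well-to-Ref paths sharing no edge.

7

Assign every edge capacity 1; by Menger, the answer equals the max flow.
Path Well→Ref (+1); total 1.
Path Well→a→Ref (+1); total 2.
Path Well→c→Ref (+1); total 3.
Path Well→d→Ref (+1); total 4.
Path Well→e→Ref (+1); total 5.
Path Well→f→Ref (+1); total 6.
Path Well→h→Ref (+1); total 7.
No residual Well→Ref path; max flow = 7.
Certifying cut of size 7: {Well→Ref, Well→a, Well→c, Well→d, Well→e, Well→f, Well→h}.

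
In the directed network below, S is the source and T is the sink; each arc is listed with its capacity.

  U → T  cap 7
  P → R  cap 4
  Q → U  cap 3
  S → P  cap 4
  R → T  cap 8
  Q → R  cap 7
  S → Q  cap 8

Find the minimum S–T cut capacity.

11

Augment S→P→R→T: bottleneck 4, flow now 4.
Augment S→Q→R→T: bottleneck 4, flow now 8.
Augment S→Q→U→T: bottleneck 3, flow now 11.
No augmenting path remains; maximum flow = 11.
By max-flow min-cut, the minimum cut capacity equals the max flow.
In the residual graph, reachable from S: {S, P, Q, R}.
Min-cut edges: Q→U (3), R→T (8); capacity 3 + 8 = 11.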